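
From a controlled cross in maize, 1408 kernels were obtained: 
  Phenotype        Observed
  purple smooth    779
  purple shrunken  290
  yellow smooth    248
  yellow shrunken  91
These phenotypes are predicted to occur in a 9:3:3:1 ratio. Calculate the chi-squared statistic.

Total ratio parts = 16. Expected numbers out of 1408:
  purple smooth: 1408 × 9/16 = 792
  purple shrunken: 1408 × 3/16 = 264
  yellow smooth: 1408 × 3/16 = 264
  yellow shrunken: 1408 × 1/16 = 88
χ² = Σ (O − E)² / E
  purple smooth: (779 − 792)² / 792 = 0.2134
  purple shrunken: (290 − 264)² / 264 = 2.5606
  yellow smooth: (248 − 264)² / 264 = 0.9697
  yellow shrunken: (91 − 88)² / 88 = 0.1023
χ² = 0.2134 + 2.5606 + 0.9697 + 0.1023 = 3.846

3.846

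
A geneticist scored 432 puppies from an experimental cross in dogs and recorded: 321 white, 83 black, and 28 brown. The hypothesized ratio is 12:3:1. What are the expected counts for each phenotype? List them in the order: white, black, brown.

Expected counts for N = 432 under a 12:3:1 ratio (total parts = 16):
  white: 432 × 12/16 = 324
  black: 432 × 3/16 = 81
  brown: 432 × 1/16 = 27

324, 81, 27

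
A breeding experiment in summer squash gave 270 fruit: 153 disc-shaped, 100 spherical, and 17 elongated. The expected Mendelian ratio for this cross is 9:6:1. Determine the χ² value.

0.025

The 9:6:1 ratio has 16 parts, so with N = 270 the expected counts are:
  disc-shaped: 270 × 9/16 = 151.875
  spherical: 270 × 6/16 = 101.25
  elongated: 270 × 1/16 = 16.875
χ² = Σ (O − E)² / E
  disc-shaped: (153 − 151.875)² / 151.875 = 0.0083
  spherical: (100 − 101.25)² / 101.25 = 0.0154
  elongated: (17 − 16.875)² / 16.875 = 0.0009
χ² = 0.0083 + 0.0154 + 0.0009 = 0.0246 ≈ 0.025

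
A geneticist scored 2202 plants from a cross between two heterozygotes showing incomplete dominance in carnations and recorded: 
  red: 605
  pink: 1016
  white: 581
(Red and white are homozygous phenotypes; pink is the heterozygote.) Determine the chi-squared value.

With incomplete dominance, a heterozygote × heterozygote cross gives a 1:2:1 phenotypic ratio.
Under the 1:2:1 hypothesis (Σ ratio = 4, N = 2202):
  red: 2202 × 1/4 = 550.5
  pink: 2202 × 2/4 = 1101
  white: 2202 × 1/4 = 550.5
χ² = Σ (O − E)² / E
  red: (605 − 550.5)² / 550.5 = 5.3955
  pink: (1016 − 1101)² / 1101 = 6.5622
  white: (581 − 550.5)² / 550.5 = 1.6898
χ² = 5.3955 + 6.5622 + 1.6898 = 13.6475 ≈ 13.648

13.648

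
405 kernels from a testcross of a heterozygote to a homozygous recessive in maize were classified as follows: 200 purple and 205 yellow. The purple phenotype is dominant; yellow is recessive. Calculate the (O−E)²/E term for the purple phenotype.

A testcross of a heterozygote (Aa × aa) gives a 1:1 phenotypic ratio.
Total ratio parts = 2. Expected numbers out of 405:
  purple: 405 × 1/2 = 202.5
  yellow: 405 × 1/2 = 202.5
Contribution of purple: (200 − 202.5)² / 202.5 = 0.0309

0.031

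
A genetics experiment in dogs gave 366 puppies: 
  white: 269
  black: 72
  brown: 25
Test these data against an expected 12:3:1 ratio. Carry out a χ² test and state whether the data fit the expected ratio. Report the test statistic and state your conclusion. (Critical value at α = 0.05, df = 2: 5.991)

Under the 12:3:1 hypothesis (Σ ratio = 16, N = 366):
  white: 366 × 12/16 = 274.5
  black: 366 × 3/16 = 68.625
  brown: 366 × 1/16 = 22.875
χ² = Σ (O − E)² / E
  white: (269 − 274.5)² / 274.5 = 0.1102
  black: (72 − 68.625)² / 68.625 = 0.1660
  brown: (25 − 22.875)² / 22.875 = 0.1974
χ² = 0.1102 + 0.1660 + 0.1974 = 0.4736 ≈ 0.474
Degrees of freedom = 3 − 1 = 2; critical value at α = 0.05 is 5.991.
Since 0.474 < 5.991, we fail to reject the null hypothesis — the data are consistent with the 12:3:1 ratio.

0.474; consistent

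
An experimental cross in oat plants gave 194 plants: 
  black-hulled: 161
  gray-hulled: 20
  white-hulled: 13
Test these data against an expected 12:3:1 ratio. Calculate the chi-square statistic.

Under the 12:3:1 hypothesis (Σ ratio = 16, N = 194):
  black-hulled: 194 × 12/16 = 145.5
  gray-hulled: 194 × 3/16 = 36.375
  white-hulled: 194 × 1/16 = 12.125
χ² = Σ (O − E)² / E
  black-hulled: (161 − 145.5)² / 145.5 = 1.6512
  gray-hulled: (20 − 36.375)² / 36.375 = 7.3716
  white-hulled: (13 − 12.125)² / 12.125 = 0.0631
χ² = 1.6512 + 7.3716 + 0.0631 = 9.0859 ≈ 9.086

9.086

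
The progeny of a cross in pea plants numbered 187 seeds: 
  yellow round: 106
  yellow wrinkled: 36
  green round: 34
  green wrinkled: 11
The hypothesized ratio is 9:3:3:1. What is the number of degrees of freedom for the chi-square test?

3

A goodness-of-fit test with 4 phenotype classes has df = 4 − 1 = 3.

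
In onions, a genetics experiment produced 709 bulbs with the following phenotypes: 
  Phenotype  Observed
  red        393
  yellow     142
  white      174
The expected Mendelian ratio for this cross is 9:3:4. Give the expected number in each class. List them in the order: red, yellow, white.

Under the 9:3:4 hypothesis (Σ ratio = 16, N = 709):
  red: 709 × 9/16 = 398.8125
  yellow: 709 × 3/16 = 132.9375
  white: 709 × 4/16 = 177.25

398.8125, 132.9375, 177.25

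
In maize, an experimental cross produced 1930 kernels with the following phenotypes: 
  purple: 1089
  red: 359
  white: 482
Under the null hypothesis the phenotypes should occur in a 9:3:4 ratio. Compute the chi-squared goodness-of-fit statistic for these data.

0.034

Under the 9:3:4 hypothesis (Σ ratio = 16, N = 1930):
  purple: 1930 × 9/16 = 1085.625
  red: 1930 × 3/16 = 361.875
  white: 1930 × 4/16 = 482.5
χ² = Σ (O − E)² / E
  purple: (1089 − 1085.625)² / 1085.625 = 0.0105
  red: (359 − 361.875)² / 361.875 = 0.0228
  white: (482 − 482.5)² / 482.5 = 0.0005
χ² = 0.0105 + 0.0228 + 0.0005 = 0.0338 ≈ 0.034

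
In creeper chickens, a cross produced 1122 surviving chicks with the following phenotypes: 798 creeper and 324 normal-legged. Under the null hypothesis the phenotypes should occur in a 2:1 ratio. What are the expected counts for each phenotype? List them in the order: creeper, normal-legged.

748, 374

Expected counts for N = 1122 under a 2:1 ratio (total parts = 3):
  creeper: 1122 × 2/3 = 748
  normal-legged: 1122 × 1/3 = 374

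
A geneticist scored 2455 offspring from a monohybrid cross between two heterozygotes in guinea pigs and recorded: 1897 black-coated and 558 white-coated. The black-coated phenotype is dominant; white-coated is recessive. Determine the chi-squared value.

6.752

For a monohybrid cross between heterozygotes with complete dominance, the expected phenotypic ratio is 3:1.
Under the 3:1 hypothesis (Σ ratio = 4, N = 2455):
  black-coated: 2455 × 3/4 = 1841.25
  white-coated: 2455 × 1/4 = 613.75
χ² = Σ (O − E)² / E
  black-coated: (1897 − 1841.25)² / 1841.25 = 1.6880
  white-coated: (558 − 613.75)² / 613.75 = 5.0641
χ² = 1.6880 + 5.0641 = 6.7521 ≈ 6.752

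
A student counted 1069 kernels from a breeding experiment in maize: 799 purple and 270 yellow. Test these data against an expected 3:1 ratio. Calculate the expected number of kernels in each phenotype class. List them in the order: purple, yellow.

Total ratio parts = 4. Expected numbers out of 1069:
  purple: 1069 × 3/4 = 801.75
  yellow: 1069 × 1/4 = 267.25

801.75, 267.25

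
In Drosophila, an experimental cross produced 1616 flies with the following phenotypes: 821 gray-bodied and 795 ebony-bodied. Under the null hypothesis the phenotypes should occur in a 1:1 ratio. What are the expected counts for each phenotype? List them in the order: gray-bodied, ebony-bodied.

808, 808

Expected counts for N = 1616 under a 1:1 ratio (total parts = 2):
  gray-bodied: 1616 × 1/2 = 808
  ebony-bodied: 1616 × 1/2 = 808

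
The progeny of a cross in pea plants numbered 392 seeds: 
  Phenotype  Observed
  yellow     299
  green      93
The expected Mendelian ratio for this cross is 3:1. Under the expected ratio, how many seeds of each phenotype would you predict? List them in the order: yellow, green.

294, 98

Under the 3:1 hypothesis (Σ ratio = 4, N = 392):
  yellow: 392 × 3/4 = 294
  green: 392 × 1/4 = 98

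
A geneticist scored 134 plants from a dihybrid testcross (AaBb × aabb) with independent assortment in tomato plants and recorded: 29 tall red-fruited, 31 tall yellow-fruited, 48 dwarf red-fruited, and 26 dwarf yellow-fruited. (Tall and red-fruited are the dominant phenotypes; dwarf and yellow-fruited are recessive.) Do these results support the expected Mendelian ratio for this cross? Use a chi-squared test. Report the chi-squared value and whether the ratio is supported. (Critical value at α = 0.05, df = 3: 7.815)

8.746; not consistent

A dihybrid testcross with independent assortment gives a 1:1:1:1 ratio.
The 1:1:1:1 ratio has 4 parts, so with N = 134 the expected counts are:
  tall red-fruited: 134 × 1/4 = 33.5
  tall yellow-fruited: 134 × 1/4 = 33.5
  dwarf red-fruited: 134 × 1/4 = 33.5
  dwarf yellow-fruited: 134 × 1/4 = 33.5
χ² = Σ (O − E)² / E
  tall red-fruited: (29 − 33.5)² / 33.5 = 0.6045
  tall yellow-fruited: (31 − 33.5)² / 33.5 = 0.1866
  dwarf red-fruited: (48 − 33.5)² / 33.5 = 6.2761
  dwarf yellow-fruited: (26 − 33.5)² / 33.5 = 1.6791
χ² = 0.6045 + 0.1866 + 6.2761 + 1.6791 = 8.7463 ≈ 8.746
Degrees of freedom = 4 − 1 = 3; critical value at α = 0.05 is 7.815.
Since 8.746 > 7.815, we reject the null hypothesis — the data do not fit the 1:1:1:1 ratio.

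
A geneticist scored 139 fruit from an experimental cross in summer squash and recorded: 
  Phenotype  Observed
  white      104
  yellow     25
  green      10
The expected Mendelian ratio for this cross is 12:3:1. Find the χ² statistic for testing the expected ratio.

0.242

Under the 12:3:1 hypothesis (Σ ratio = 16, N = 139):
  white: 139 × 12/16 = 104.25
  yellow: 139 × 3/16 = 26.0625
  green: 139 × 1/16 = 8.6875
χ² = Σ (O − E)² / E
  white: (104 − 104.25)² / 104.25 = 0.0006
  yellow: (25 − 26.0625)² / 26.0625 = 0.0433
  green: (10 − 8.6875)² / 8.6875 = 0.1983
χ² = 0.0006 + 0.0433 + 0.1983 = 0.2422 ≈ 0.242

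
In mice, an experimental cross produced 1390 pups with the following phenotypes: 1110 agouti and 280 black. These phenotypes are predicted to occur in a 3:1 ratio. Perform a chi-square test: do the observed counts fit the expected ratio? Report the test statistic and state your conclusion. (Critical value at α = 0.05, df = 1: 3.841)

Expected counts for N = 1390 under a 3:1 ratio (total parts = 4):
  agouti: 1390 × 3/4 = 1042.5
  black: 1390 × 1/4 = 347.5
χ² = Σ (O − E)² / E
  agouti: (1110 − 1042.5)² / 1042.5 = 4.3705
  black: (280 − 347.5)² / 347.5 = 13.1115
χ² = 4.3705 + 13.1115 = 17.482
Degrees of freedom = 2 − 1 = 1; critical value at α = 0.05 is 3.841.
Since 17.482 > 3.841, we reject the null hypothesis — the data do not fit the 3:1 ratio.

17.482; not consistent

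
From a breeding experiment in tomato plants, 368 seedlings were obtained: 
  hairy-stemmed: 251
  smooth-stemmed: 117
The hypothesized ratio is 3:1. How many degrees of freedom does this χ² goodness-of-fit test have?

1

A goodness-of-fit test with 2 phenotype classes has df = 2 − 1 = 1.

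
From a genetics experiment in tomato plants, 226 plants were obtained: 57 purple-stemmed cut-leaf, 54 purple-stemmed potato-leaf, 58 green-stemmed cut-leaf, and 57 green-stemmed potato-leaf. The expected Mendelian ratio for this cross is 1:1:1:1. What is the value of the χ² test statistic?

0.159

Expected counts for N = 226 under a 1:1:1:1 ratio (total parts = 4):
  purple-stemmed cut-leaf: 226 × 1/4 = 56.5
  purple-stemmed potato-leaf: 226 × 1/4 = 56.5
  green-stemmed cut-leaf: 226 × 1/4 = 56.5
  green-stemmed potato-leaf: 226 × 1/4 = 56.5
χ² = Σ (O − E)² / E
  purple-stemmed cut-leaf: (57 − 56.5)² / 56.5 = 0.0044
  purple-stemmed potato-leaf: (54 − 56.5)² / 56.5 = 0.1106
  green-stemmed cut-leaf: (58 − 56.5)² / 56.5 = 0.0398
  green-stemmed potato-leaf: (57 − 56.5)² / 56.5 = 0.0044
χ² = 0.0044 + 0.1106 + 0.0398 + 0.0044 = 0.1592 ≈ 0.159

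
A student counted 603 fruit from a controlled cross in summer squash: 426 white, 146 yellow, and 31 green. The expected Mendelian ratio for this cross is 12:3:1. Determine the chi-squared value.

12.306

Expected counts for N = 603 under a 12:3:1 ratio (total parts = 16):
  white: 603 × 12/16 = 452.25
  yellow: 603 × 3/16 = 113.0625
  green: 603 × 1/16 = 37.6875
χ² = Σ (O − E)² / E
  white: (426 − 452.25)² / 452.25 = 1.5236
  yellow: (146 − 113.0625)² / 113.0625 = 9.5954
  green: (31 − 37.6875)² / 37.6875 = 1.1867
χ² = 1.5236 + 9.5954 + 1.1867 = 12.3057 ≈ 12.306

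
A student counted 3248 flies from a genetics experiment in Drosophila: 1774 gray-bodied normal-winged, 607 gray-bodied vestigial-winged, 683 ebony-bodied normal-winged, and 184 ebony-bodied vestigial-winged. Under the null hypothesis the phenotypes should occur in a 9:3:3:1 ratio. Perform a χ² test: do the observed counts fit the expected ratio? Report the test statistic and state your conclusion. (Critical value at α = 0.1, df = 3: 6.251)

12.314; not consistent

Under the 9:3:3:1 hypothesis (Σ ratio = 16, N = 3248):
  gray-bodied normal-winged: 3248 × 9/16 = 1827
  gray-bodied vestigial-winged: 3248 × 3/16 = 609
  ebony-bodied normal-winged: 3248 × 3/16 = 609
  ebony-bodied vestigial-winged: 3248 × 1/16 = 203
χ² = Σ (O − E)² / E
  gray-bodied normal-winged: (1774 − 1827)² / 1827 = 1.5375
  gray-bodied vestigial-winged: (607 − 609)² / 609 = 0.0066
  ebony-bodied normal-winged: (683 − 609)² / 609 = 8.9918
  ebony-bodied vestigial-winged: (184 − 203)² / 203 = 1.7783
χ² = 1.5375 + 0.0066 + 8.9918 + 1.7783 = 12.3142 ≈ 12.314
Degrees of freedom = 4 − 1 = 3; critical value at α = 0.1 is 6.251.
Since 12.314 > 6.251, we reject the null hypothesis — the data do not fit the 9:3:3:1 ratio.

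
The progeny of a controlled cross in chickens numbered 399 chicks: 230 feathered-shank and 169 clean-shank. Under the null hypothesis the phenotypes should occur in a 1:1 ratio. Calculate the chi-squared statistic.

9.326

Total ratio parts = 2. Expected numbers out of 399:
  feathered-shank: 399 × 1/2 = 199.5
  clean-shank: 399 × 1/2 = 199.5
χ² = Σ (O − E)² / E
  feathered-shank: (230 − 199.5)² / 199.5 = 4.6629
  clean-shank: (169 − 199.5)² / 199.5 = 4.6629
χ² = 4.6629 + 4.6629 = 9.3258 ≈ 9.326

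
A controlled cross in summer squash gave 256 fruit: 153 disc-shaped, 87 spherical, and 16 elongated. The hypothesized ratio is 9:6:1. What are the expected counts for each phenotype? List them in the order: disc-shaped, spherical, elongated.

144, 96, 16

The 9:6:1 ratio has 16 parts, so with N = 256 the expected counts are:
  disc-shaped: 256 × 9/16 = 144
  spherical: 256 × 6/16 = 96
  elongated: 256 × 1/16 = 16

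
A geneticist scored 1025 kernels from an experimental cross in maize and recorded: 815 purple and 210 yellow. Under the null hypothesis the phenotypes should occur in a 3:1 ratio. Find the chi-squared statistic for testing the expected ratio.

Expected counts for N = 1025 under a 3:1 ratio (total parts = 4):
  purple: 1025 × 3/4 = 768.75
  yellow: 1025 × 1/4 = 256.25
χ² = Σ (O − E)² / E
  purple: (815 − 768.75)² / 768.75 = 2.7825
  yellow: (210 − 256.25)² / 256.25 = 8.3476
χ² = 2.7825 + 8.3476 = 11.1301 ≈ 11.130

11.130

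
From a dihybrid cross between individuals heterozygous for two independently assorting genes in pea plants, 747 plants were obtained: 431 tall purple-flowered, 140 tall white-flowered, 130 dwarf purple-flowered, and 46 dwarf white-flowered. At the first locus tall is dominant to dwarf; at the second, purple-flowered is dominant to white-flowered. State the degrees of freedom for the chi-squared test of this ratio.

3

A dihybrid F₂ with independent assortment and complete dominance at both loci gives a 9:3:3:1 phenotypic ratio.
A goodness-of-fit test with 4 phenotype classes has df = 4 − 1 = 3.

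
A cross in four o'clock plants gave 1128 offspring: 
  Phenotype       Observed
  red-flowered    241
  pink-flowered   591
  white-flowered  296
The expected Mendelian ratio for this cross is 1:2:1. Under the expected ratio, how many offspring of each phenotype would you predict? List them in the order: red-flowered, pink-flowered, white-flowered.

282, 564, 282

The 1:2:1 ratio has 4 parts, so with N = 1128 the expected counts are:
  red-flowered: 1128 × 1/4 = 282
  pink-flowered: 1128 × 2/4 = 564
  white-flowered: 1128 × 1/4 = 282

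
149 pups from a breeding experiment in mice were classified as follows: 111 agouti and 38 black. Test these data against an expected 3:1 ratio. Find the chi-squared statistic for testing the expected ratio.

0.020

The 3:1 ratio has 4 parts, so with N = 149 the expected counts are:
  agouti: 149 × 3/4 = 111.75
  black: 149 × 1/4 = 37.25
χ² = Σ (O − E)² / E
  agouti: (111 − 111.75)² / 111.75 = 0.0050
  black: (38 − 37.25)² / 37.25 = 0.0151
χ² = 0.0050 + 0.0151 = 0.0201 ≈ 0.020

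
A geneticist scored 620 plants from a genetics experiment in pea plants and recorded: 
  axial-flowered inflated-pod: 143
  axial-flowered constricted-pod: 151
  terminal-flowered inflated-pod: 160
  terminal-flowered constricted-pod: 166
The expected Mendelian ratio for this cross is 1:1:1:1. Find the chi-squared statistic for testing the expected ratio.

1.974

Expected counts for N = 620 under a 1:1:1:1 ratio (total parts = 4):
  axial-flowered inflated-pod: 620 × 1/4 = 155
  axial-flowered constricted-pod: 620 × 1/4 = 155
  terminal-flowered inflated-pod: 620 × 1/4 = 155
  terminal-flowered constricted-pod: 620 × 1/4 = 155
χ² = Σ (O − E)² / E
  axial-flowered inflated-pod: (143 − 155)² / 155 = 0.9290
  axial-flowered constricted-pod: (151 − 155)² / 155 = 0.1032
  terminal-flowered inflated-pod: (160 − 155)² / 155 = 0.1613
  terminal-flowered constricted-pod: (166 − 155)² / 155 = 0.7806
χ² = 0.9290 + 0.1032 + 0.1613 + 0.7806 = 1.9741 ≈ 1.974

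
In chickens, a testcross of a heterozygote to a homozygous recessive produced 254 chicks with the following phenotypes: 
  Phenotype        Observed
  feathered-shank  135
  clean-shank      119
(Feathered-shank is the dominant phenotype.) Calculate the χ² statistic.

1.008

A testcross of a heterozygote (Aa × aa) gives a 1:1 phenotypic ratio.
Expected counts for N = 254 under a 1:1 ratio (total parts = 2):
  feathered-shank: 254 × 1/2 = 127
  clean-shank: 254 × 1/2 = 127
χ² = Σ (O − E)² / E
  feathered-shank: (135 − 127)² / 127 = 0.5039
  clean-shank: (119 − 127)² / 127 = 0.5039
χ² = 0.5039 + 0.5039 = 1.0078 ≈ 1.008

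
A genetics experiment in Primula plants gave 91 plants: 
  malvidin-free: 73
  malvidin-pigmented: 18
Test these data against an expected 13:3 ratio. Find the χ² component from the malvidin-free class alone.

Under the 13:3 hypothesis (Σ ratio = 16, N = 91):
  malvidin-free: 91 × 13/16 = 73.9375
  malvidin-pigmented: 91 × 3/16 = 17.0625
Contribution of malvidin-free: (73 − 73.9375)² / 73.9375 = 0.0119

0.012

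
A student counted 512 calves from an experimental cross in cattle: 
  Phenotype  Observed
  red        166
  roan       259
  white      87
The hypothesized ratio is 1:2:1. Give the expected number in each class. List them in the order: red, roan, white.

128, 256, 128

Total ratio parts = 4. Expected numbers out of 512:
  red: 512 × 1/4 = 128
  roan: 512 × 2/4 = 256
  white: 512 × 1/4 = 128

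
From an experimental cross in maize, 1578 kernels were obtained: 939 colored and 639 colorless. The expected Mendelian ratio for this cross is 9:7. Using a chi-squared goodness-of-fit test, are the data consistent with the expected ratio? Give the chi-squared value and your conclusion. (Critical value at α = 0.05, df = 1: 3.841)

6.797; not consistent

Expected counts for N = 1578 under a 9:7 ratio (total parts = 16):
  colored: 1578 × 9/16 = 887.625
  colorless: 1578 × 7/16 = 690.375
χ² = Σ (O − E)² / E
  colored: (939 − 887.625)² / 887.625 = 2.9735
  colorless: (639 − 690.375)² / 690.375 = 3.8231
χ² = 2.9735 + 3.8231 = 6.7966 ≈ 6.797
Degrees of freedom = 2 − 1 = 1; critical value at α = 0.05 is 3.841.
Since 6.797 > 3.841, we reject the null hypothesis — the data do not fit the 9:7 ratio.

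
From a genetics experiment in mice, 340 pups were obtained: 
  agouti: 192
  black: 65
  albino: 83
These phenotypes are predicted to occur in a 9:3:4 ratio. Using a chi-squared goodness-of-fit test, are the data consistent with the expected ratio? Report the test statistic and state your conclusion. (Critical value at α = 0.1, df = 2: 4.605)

Expected counts for N = 340 under a 9:3:4 ratio (total parts = 16):
  agouti: 340 × 9/16 = 191.25
  black: 340 × 3/16 = 63.75
  albino: 340 × 4/16 = 85
χ² = Σ (O − E)² / E
  agouti: (192 − 191.25)² / 191.25 = 0.0029
  black: (65 − 63.75)² / 63.75 = 0.0245
  albino: (83 − 85)² / 85 = 0.0471
χ² = 0.0029 + 0.0245 + 0.0471 = 0.0745 ≈ 0.075
Degrees of freedom = 3 − 1 = 2; critical value at α = 0.1 is 4.605.
Since 0.075 < 4.605, we fail to reject the null hypothesis — the data are consistent with the 9:3:4 ratio.

0.075; consistent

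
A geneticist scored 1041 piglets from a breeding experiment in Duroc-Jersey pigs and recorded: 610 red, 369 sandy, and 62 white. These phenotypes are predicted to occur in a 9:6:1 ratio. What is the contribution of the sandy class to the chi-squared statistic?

1.170

Under the 9:6:1 hypothesis (Σ ratio = 16, N = 1041):
  red: 1041 × 9/16 = 585.5625
  sandy: 1041 × 6/16 = 390.375
  white: 1041 × 1/16 = 65.0625
Contribution of sandy: (369 − 390.375)² / 390.375 = 1.1704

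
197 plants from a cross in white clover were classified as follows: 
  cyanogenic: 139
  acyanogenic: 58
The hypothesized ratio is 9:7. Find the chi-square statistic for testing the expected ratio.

16.389

Under the 9:7 hypothesis (Σ ratio = 16, N = 197):
  cyanogenic: 197 × 9/16 = 110.8125
  acyanogenic: 197 × 7/16 = 86.1875
χ² = Σ (O − E)² / E
  cyanogenic: (139 − 110.8125)² / 110.8125 = 7.1701
  acyanogenic: (58 − 86.1875)² / 86.1875 = 9.2187
χ² = 7.1701 + 9.2187 = 16.3888 ≈ 16.389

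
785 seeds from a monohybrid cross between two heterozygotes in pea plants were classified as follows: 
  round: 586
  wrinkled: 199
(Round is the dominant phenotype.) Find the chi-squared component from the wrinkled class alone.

For a monohybrid cross between heterozygotes with complete dominance, the expected phenotypic ratio is 3:1.
Expected counts for N = 785 under a 3:1 ratio (total parts = 4):
  round: 785 × 3/4 = 588.75
  wrinkled: 785 × 1/4 = 196.25
Contribution of wrinkled: (199 − 196.25)² / 196.25 = 0.0385

0.039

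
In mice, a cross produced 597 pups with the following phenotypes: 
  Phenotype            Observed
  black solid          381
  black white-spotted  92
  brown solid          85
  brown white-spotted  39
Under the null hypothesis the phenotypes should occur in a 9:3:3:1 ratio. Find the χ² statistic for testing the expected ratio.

16.190

Total ratio parts = 16. Expected numbers out of 597:
  black solid: 597 × 9/16 = 335.8125
  black white-spotted: 597 × 3/16 = 111.9375
  brown solid: 597 × 3/16 = 111.9375
  brown white-spotted: 597 × 1/16 = 37.3125
χ² = Σ (O − E)² / E
  black solid: (381 − 335.8125)² / 335.8125 = 6.0805
  black white-spotted: (92 − 111.9375)² / 111.9375 = 3.5511
  brown solid: (85 − 111.9375)² / 111.9375 = 6.4824
  brown white-spotted: (39 − 37.3125)² / 37.3125 = 0.0763
χ² = 6.0805 + 3.5511 + 6.4824 + 0.0763 = 16.1903 ≈ 16.190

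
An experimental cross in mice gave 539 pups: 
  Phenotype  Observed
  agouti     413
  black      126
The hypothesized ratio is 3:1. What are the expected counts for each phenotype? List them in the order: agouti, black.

Total ratio parts = 4. Expected numbers out of 539:
  agouti: 539 × 3/4 = 404.25
  black: 539 × 1/4 = 134.75

404.25, 134.75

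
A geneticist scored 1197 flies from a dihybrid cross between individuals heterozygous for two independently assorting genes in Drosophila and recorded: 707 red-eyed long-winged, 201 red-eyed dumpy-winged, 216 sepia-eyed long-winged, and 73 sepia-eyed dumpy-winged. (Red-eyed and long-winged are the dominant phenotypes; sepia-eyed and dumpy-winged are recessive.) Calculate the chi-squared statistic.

A dihybrid F₂ with independent assortment and complete dominance at both loci gives a 9:3:3:1 phenotypic ratio.
Under the 9:3:3:1 hypothesis (Σ ratio = 16, N = 1197):
  red-eyed long-winged: 1197 × 9/16 = 673.3125
  red-eyed dumpy-winged: 1197 × 3/16 = 224.4375
  sepia-eyed long-winged: 1197 × 3/16 = 224.4375
  sepia-eyed dumpy-winged: 1197 × 1/16 = 74.8125
χ² = Σ (O − E)² / E
  red-eyed long-winged: (707 − 673.3125)² / 673.3125 = 1.6855
  red-eyed dumpy-winged: (201 − 224.4375)² / 224.4375 = 2.4475
  sepia-eyed long-winged: (216 − 224.4375)² / 224.4375 = 0.3172
  sepia-eyed dumpy-winged: (73 − 74.8125)² / 74.8125 = 0.0439
χ² = 1.6855 + 2.4475 + 0.3172 + 0.0439 = 4.4941 ≈ 4.494

4.494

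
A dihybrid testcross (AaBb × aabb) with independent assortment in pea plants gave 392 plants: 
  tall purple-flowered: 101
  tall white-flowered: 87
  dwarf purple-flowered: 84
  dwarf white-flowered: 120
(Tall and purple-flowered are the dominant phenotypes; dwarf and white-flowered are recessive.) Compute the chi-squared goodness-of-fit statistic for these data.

8.265

A dihybrid testcross with independent assortment gives a 1:1:1:1 ratio.
Under the 1:1:1:1 hypothesis (Σ ratio = 4, N = 392):
  tall purple-flowered: 392 × 1/4 = 98
  tall white-flowered: 392 × 1/4 = 98
  dwarf purple-flowered: 392 × 1/4 = 98
  dwarf white-flowered: 392 × 1/4 = 98
χ² = Σ (O − E)² / E
  tall purple-flowered: (101 − 98)² / 98 = 0.0918
  tall white-flowered: (87 − 98)² / 98 = 1.2347
  dwarf purple-flowered: (84 − 98)² / 98 = 2.0000
  dwarf white-flowered: (120 − 98)² / 98 = 4.9388
χ² = 0.0918 + 1.2347 + 2.0000 + 4.9388 = 8.2653 ≈ 8.265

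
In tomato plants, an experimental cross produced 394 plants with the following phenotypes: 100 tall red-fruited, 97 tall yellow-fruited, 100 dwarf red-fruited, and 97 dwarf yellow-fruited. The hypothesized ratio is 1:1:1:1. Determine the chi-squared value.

0.091

Under the 1:1:1:1 hypothesis (Σ ratio = 4, N = 394):
  tall red-fruited: 394 × 1/4 = 98.5
  tall yellow-fruited: 394 × 1/4 = 98.5
  dwarf red-fruited: 394 × 1/4 = 98.5
  dwarf yellow-fruited: 394 × 1/4 = 98.5
χ² = Σ (O − E)² / E
  tall red-fruited: (100 − 98.5)² / 98.5 = 0.0228
  tall yellow-fruited: (97 − 98.5)² / 98.5 = 0.0228
  dwarf red-fruited: (100 − 98.5)² / 98.5 = 0.0228
  dwarf yellow-fruited: (97 − 98.5)² / 98.5 = 0.0228
χ² = 0.0228 + 0.0228 + 0.0228 + 0.0228 = 0.0912 ≈ 0.091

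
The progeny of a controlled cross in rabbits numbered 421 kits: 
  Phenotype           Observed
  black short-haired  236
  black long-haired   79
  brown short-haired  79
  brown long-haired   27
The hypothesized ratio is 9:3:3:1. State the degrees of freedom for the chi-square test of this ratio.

3

A goodness-of-fit test with 4 phenotype classes has df = 4 − 1 = 3.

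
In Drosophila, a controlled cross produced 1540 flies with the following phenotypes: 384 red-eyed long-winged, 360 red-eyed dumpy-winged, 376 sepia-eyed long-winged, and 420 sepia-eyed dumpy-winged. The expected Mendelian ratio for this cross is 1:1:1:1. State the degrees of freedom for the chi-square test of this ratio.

A goodness-of-fit test with 4 phenotype classes has df = 4 − 1 = 3.

3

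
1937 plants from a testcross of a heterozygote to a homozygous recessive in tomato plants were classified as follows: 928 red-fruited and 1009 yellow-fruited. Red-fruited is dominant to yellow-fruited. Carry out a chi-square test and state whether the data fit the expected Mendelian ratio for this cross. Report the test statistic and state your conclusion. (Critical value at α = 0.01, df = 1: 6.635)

A testcross of a heterozygote (Aa × aa) gives a 1:1 phenotypic ratio.
Expected counts for N = 1937 under a 1:1 ratio (total parts = 2):
  red-fruited: 1937 × 1/2 = 968.5
  yellow-fruited: 1937 × 1/2 = 968.5
χ² = Σ (O − E)² / E
  red-fruited: (928 − 968.5)² / 968.5 = 1.6936
  yellow-fruited: (1009 − 968.5)² / 968.5 = 1.6936
χ² = 1.6936 + 1.6936 = 3.3872 ≈ 3.387
Degrees of freedom = 2 − 1 = 1; critical value at α = 0.01 is 6.635.
Since 3.387 < 6.635, we fail to reject the null hypothesis — the data are consistent with the 1:1 ratio.

3.387; consistent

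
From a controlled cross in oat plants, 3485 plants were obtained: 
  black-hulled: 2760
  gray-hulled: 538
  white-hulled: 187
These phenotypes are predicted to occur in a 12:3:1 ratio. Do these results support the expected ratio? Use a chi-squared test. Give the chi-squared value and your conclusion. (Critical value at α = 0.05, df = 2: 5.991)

32.936; not consistent

Total ratio parts = 16. Expected numbers out of 3485:
  black-hulled: 3485 × 12/16 = 2613.75
  gray-hulled: 3485 × 3/16 = 653.4375
  white-hulled: 3485 × 1/16 = 217.8125
χ² = Σ (O − E)² / E
  black-hulled: (2760 − 2613.75)² / 2613.75 = 8.1833
  gray-hulled: (538 − 653.4375)² / 653.4375 = 20.3934
  white-hulled: (187 − 217.8125)² / 217.8125 = 4.3588
χ² = 8.1833 + 20.3934 + 4.3588 = 32.9355 ≈ 32.936
Degrees of freedom = 3 − 1 = 2; critical value at α = 0.05 is 5.991.
Since 32.936 > 5.991, we reject the null hypothesis — the data do not fit the 12:3:1 ratio.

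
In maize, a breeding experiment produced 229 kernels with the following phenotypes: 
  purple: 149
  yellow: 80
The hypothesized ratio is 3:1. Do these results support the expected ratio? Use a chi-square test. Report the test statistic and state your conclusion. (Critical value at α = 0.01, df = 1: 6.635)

Expected counts for N = 229 under a 3:1 ratio (total parts = 4):
  purple: 229 × 3/4 = 171.75
  yellow: 229 × 1/4 = 57.25
χ² = Σ (O − E)² / E
  purple: (149 − 171.75)² / 171.75 = 3.0135
  yellow: (80 − 57.25)² / 57.25 = 9.0404
χ² = 3.0135 + 9.0404 = 12.0539 ≈ 12.054
Degrees of freedom = 2 − 1 = 1; critical value at α = 0.01 is 6.635.
Since 12.054 > 6.635, we reject the null hypothesis — the data do not fit the 3:1 ratio.

12.054; not consistent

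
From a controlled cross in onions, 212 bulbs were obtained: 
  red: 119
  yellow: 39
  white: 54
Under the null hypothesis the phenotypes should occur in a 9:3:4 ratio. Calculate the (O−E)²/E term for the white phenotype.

0.019

Expected counts for N = 212 under a 9:3:4 ratio (total parts = 16):
  red: 212 × 9/16 = 119.25
  yellow: 212 × 3/16 = 39.75
  white: 212 × 4/16 = 53
Contribution of white: (54 − 53)² / 53 = 0.0189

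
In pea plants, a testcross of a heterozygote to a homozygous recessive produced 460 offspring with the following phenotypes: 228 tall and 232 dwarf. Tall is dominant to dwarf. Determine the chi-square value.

0.035

A testcross of a heterozygote (Aa × aa) gives a 1:1 phenotypic ratio.
Expected counts for N = 460 under a 1:1 ratio (total parts = 2):
  tall: 460 × 1/2 = 230
  dwarf: 460 × 1/2 = 230
χ² = Σ (O − E)² / E
  tall: (228 − 230)² / 230 = 0.0174
  dwarf: (232 − 230)² / 230 = 0.0174
χ² = 0.0174 + 0.0174 = 0.0348 ≈ 0.035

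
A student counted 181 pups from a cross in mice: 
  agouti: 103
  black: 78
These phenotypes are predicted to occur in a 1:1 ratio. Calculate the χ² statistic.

3.453

Expected counts for N = 181 under a 1:1 ratio (total parts = 2):
  agouti: 181 × 1/2 = 90.5
  black: 181 × 1/2 = 90.5
χ² = Σ (O − E)² / E
  agouti: (103 − 90.5)² / 90.5 = 1.7265
  black: (78 − 90.5)² / 90.5 = 1.7265
χ² = 1.7265 + 1.7265 = 3.453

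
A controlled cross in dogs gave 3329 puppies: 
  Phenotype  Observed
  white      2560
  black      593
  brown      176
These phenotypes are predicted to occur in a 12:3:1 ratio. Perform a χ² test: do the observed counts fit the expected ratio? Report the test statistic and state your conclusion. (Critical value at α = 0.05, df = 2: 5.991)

Total ratio parts = 16. Expected numbers out of 3329:
  white: 3329 × 12/16 = 2496.75
  black: 3329 × 3/16 = 624.1875
  brown: 3329 × 1/16 = 208.0625
χ² = Σ (O − E)² / E
  white: (2560 − 2496.75)² / 2496.75 = 1.6023
  black: (593 − 624.1875)² / 624.1875 = 1.5583
  brown: (176 − 208.0625)² / 208.0625 = 4.9408
χ² = 1.6023 + 1.5583 + 4.9408 = 8.1014 ≈ 8.101
Degrees of freedom = 3 − 1 = 2; critical value at α = 0.05 is 5.991.
Since 8.101 > 5.991, we reject the null hypothesis — the data do not fit the 12:3:1 ratio.

8.101; not consistent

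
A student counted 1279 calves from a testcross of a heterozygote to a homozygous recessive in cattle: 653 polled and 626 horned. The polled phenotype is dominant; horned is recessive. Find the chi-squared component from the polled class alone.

0.285

A testcross of a heterozygote (Aa × aa) gives a 1:1 phenotypic ratio.
Total ratio parts = 2. Expected numbers out of 1279:
  polled: 1279 × 1/2 = 639.5
  horned: 1279 × 1/2 = 639.5
Contribution of polled: (653 − 639.5)² / 639.5 = 0.2850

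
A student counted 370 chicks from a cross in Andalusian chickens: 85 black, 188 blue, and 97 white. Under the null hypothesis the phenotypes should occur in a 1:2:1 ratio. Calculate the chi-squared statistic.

Expected counts for N = 370 under a 1:2:1 ratio (total parts = 4):
  black: 370 × 1/4 = 92.5
  blue: 370 × 2/4 = 185
  white: 370 × 1/4 = 92.5
χ² = Σ (O − E)² / E
  black: (85 − 92.5)² / 92.5 = 0.6081
  blue: (188 − 185)² / 185 = 0.0486
  white: (97 − 92.5)² / 92.5 = 0.2189
χ² = 0.6081 + 0.0486 + 0.2189 = 0.8756 ≈ 0.876

0.876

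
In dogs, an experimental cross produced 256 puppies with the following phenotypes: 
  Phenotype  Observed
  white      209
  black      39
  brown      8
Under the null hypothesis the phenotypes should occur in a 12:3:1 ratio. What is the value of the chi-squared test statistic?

Total ratio parts = 16. Expected numbers out of 256:
  white: 256 × 12/16 = 192
  black: 256 × 3/16 = 48
  brown: 256 × 1/16 = 16
χ² = Σ (O − E)² / E
  white: (209 − 192)² / 192 = 1.5052
  black: (39 − 48)² / 48 = 1.6875
  brown: (8 − 16)² / 16 = 4.0000
χ² = 1.5052 + 1.6875 + 4.0000 = 7.1927 ≈ 7.193

7.193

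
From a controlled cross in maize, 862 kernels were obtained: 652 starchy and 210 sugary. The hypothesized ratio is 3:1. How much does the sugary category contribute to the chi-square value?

0.140

Expected counts for N = 862 under a 3:1 ratio (total parts = 4):
  starchy: 862 × 3/4 = 646.5
  sugary: 862 × 1/4 = 215.5
Contribution of sugary: (210 − 215.5)² / 215.5 = 0.1404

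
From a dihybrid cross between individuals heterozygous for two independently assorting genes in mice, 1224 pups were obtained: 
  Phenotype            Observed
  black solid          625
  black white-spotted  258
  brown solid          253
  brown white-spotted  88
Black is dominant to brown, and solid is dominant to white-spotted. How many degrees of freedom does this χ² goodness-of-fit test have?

3

A dihybrid F₂ with independent assortment and complete dominance at both loci gives a 9:3:3:1 phenotypic ratio.
A goodness-of-fit test with 4 phenotype classes has df = 4 − 1 = 3.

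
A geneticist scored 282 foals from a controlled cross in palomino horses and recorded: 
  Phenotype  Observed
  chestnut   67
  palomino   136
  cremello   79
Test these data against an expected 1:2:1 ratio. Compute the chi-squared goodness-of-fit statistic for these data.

1.376

Expected counts for N = 282 under a 1:2:1 ratio (total parts = 4):
  chestnut: 282 × 1/4 = 70.5
  palomino: 282 × 2/4 = 141
  cremello: 282 × 1/4 = 70.5
χ² = Σ (O − E)² / E
  chestnut: (67 − 70.5)² / 70.5 = 0.1738
  palomino: (136 − 141)² / 141 = 0.1773
  cremello: (79 − 70.5)² / 70.5 = 1.0248
χ² = 0.1738 + 0.1773 + 1.0248 = 1.3759 ≈ 1.376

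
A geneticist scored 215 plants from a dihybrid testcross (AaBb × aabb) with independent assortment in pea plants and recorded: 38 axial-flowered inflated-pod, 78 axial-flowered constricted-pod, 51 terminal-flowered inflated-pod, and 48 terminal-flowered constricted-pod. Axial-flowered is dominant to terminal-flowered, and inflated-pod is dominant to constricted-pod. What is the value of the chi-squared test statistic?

16.312

A dihybrid testcross with independent assortment gives a 1:1:1:1 ratio.
Expected counts for N = 215 under a 1:1:1:1 ratio (total parts = 4):
  axial-flowered inflated-pod: 215 × 1/4 = 53.75
  axial-flowered constricted-pod: 215 × 1/4 = 53.75
  terminal-flowered inflated-pod: 215 × 1/4 = 53.75
  terminal-flowered constricted-pod: 215 × 1/4 = 53.75
χ² = Σ (O − E)² / E
  axial-flowered inflated-pod: (38 − 53.75)² / 53.75 = 4.6151
  axial-flowered constricted-pod: (78 − 53.75)² / 53.75 = 10.9407
  terminal-flowered inflated-pod: (51 − 53.75)² / 53.75 = 0.1407
  terminal-flowered constricted-pod: (48 − 53.75)² / 53.75 = 0.6151
χ² = 4.6151 + 10.9407 + 0.1407 + 0.6151 = 16.3116 ≈ 16.312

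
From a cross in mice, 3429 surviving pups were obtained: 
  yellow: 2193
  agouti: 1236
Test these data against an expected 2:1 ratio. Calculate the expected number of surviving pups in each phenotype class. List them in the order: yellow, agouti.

The 2:1 ratio has 3 parts, so with N = 3429 the expected counts are:
  yellow: 3429 × 2/3 = 2286
  agouti: 3429 × 1/3 = 1143

2286, 1143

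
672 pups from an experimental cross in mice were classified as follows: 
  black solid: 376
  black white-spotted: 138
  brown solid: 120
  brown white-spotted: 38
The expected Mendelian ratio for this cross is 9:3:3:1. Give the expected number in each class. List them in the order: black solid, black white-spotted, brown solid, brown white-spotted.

378, 126, 126, 42

The 9:3:3:1 ratio has 16 parts, so with N = 672 the expected counts are:
  black solid: 672 × 9/16 = 378
  black white-spotted: 672 × 3/16 = 126
  brown solid: 672 × 3/16 = 126
  brown white-spotted: 672 × 1/16 = 42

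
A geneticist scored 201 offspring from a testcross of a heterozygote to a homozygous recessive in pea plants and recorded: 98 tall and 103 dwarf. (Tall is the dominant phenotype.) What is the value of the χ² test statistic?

0.124

A testcross of a heterozygote (Aa × aa) gives a 1:1 phenotypic ratio.
The 1:1 ratio has 2 parts, so with N = 201 the expected counts are:
  tall: 201 × 1/2 = 100.5
  dwarf: 201 × 1/2 = 100.5
χ² = Σ (O − E)² / E
  tall: (98 − 100.5)² / 100.5 = 0.0622
  dwarf: (103 − 100.5)² / 100.5 = 0.0622
χ² = 0.0622 + 0.0622 = 0.1244 ≈ 0.124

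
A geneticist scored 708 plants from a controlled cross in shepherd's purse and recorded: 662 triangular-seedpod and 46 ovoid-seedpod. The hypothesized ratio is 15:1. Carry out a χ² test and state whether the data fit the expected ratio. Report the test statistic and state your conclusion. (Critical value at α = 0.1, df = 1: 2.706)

Under the 15:1 hypothesis (Σ ratio = 16, N = 708):
  triangular-seedpod: 708 × 15/16 = 663.75
  ovoid-seedpod: 708 × 1/16 = 44.25
χ² = Σ (O − E)² / E
  triangular-seedpod: (662 − 663.75)² / 663.75 = 0.0046
  ovoid-seedpod: (46 − 44.25)² / 44.25 = 0.0692
χ² = 0.0046 + 0.0692 = 0.0738 ≈ 0.074
Degrees of freedom = 2 − 1 = 1; critical value at α = 0.1 is 2.706.
Since 0.074 < 2.706, we fail to reject the null hypothesis — the data are consistent with the 15:1 ratio.

0.074; consistent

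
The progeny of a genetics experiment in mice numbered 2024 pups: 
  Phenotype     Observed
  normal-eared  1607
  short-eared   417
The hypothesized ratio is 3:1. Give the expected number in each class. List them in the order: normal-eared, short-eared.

1518, 506

The 3:1 ratio has 4 parts, so with N = 2024 the expected counts are:
  normal-eared: 2024 × 3/4 = 1518
  short-eared: 2024 × 1/4 = 506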